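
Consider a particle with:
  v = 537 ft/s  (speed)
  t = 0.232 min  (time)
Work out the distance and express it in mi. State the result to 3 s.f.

Rearranging: d = v·t.
v = 537 ft/s = 163.7 m/s; t = 0.232 min = 13.92 s.
d = 2278 m
2278 m × (1 mi / 1609 m) = 1.416 mi

1.42 mi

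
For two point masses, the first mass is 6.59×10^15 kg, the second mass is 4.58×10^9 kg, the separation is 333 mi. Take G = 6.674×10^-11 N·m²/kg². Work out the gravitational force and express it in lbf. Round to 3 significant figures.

1580 lbf

F is given directly by: F = Gm₁m₂/r².
m₁ = 6.59×10^15 kg; m₂ = 4.58×10^9 kg; r = 333 mi = 5.359×10^5 m; G = 6.674×10^-11 N·m²/kg².
F = 7014 N
7014 N × (1 lbf / 4.448 N) = 1577 lbf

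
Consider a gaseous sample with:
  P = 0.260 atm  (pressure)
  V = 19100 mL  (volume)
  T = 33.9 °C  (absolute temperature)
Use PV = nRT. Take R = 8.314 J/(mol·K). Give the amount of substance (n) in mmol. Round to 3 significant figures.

197 mmol

From the ideal-gas law: n = PV/(RT).
P = 0.260 atm = 26344 Pa; V = 19100 mL = 0.01910 m³; T = 33.9 °C = 307.0 K; R = 8.314 J/(mol·K).
n = 0.1971 mol
0.1971 mol × (1 mmol / 0.001000 mol) = 197.1 mmol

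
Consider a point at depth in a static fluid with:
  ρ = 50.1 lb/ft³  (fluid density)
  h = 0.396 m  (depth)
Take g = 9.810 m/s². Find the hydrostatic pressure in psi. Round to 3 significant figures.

0.452 psi

P is given directly by: P = ρgh.
ρ = 50.1 lb/ft³ = 802.5 kg/m³; h = 0.396 m; g = 9.810 m/s².
P = 3118 Pa
3118 Pa × (1 psi / 6895 Pa) = 0.4522 psi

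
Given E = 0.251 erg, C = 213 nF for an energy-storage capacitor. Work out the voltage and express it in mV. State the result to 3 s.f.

Rearranging: V = √(2E/C).
E = 0.251 erg = 2.510×10^-8 J; C = 213 nF = 2.130×10^-7 F.
V = 0.4855 V
0.4855 V × (1 mV / 0.001000 V) = 485.5 mV

485 mV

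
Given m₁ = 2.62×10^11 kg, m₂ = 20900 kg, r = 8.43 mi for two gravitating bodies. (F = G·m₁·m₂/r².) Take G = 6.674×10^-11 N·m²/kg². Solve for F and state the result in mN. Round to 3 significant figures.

From Newton's law of gravitation: F = Gm₁m₂/r².
m₁ = 2.62×10^11 kg; m₂ = 20900 kg; r = 8.43 mi = 13567 m; G = 6.674×10^-11 N·m²/kg².
F = 0.001986 N
0.001986 N × (1 mN / 0.001000 N) = 1.986 mN

1.99 mN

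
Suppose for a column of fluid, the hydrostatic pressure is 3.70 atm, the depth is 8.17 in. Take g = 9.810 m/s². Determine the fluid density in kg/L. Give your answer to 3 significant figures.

184 kg/L

Rearranging: ρ = P/(g·h).
P = 3.70 atm = 3.749×10^5 Pa; h = 8.17 in = 0.2075 m; g = 9.810 m/s².
ρ = 1.842×10^5 kg/m³
1.842×10^5 kg/m³ × (1 kg/L / 1000 kg/m³) = 184.2 kg/L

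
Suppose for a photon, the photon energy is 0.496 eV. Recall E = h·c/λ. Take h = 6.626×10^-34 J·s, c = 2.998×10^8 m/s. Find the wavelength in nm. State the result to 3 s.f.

2500 nm

Rearranging: λ = hc/E.
E = 0.496 eV = 7.947×10^-20 J; h = 6.626×10^-34 J·s; c = 2.998×10^8 m/s.
λ = 2.500×10^-6 m
2.500×10^-6 m × (1 nm / 1.000×10^-9 m) = 2500 nm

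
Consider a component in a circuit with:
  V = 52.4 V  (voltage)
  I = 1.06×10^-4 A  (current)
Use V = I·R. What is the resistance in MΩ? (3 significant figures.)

0.494 MΩ

Rearranging: R = V/I.
V = 52.4 V; I = 1.06×10^-4 A.
R = 4.943×10^5 Ω
4.943×10^5 Ω × (1 MΩ / 1.000×10^6 Ω) = 0.4943 MΩ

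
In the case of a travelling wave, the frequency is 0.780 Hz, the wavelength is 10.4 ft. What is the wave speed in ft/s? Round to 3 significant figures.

v is given directly by: v = fλ.
f = 0.780 Hz; λ = 10.4 ft = 3.170 m.
v = 2.473 m/s
2.473 m/s × (1 ft/s / 0.3048 m/s) = 8.112 ft/s

8.11 ft/s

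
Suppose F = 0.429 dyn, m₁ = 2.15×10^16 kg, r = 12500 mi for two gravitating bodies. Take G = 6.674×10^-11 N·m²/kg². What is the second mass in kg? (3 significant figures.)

From Newton's law of gravitation: m₂ = F·r²/(G·m₁).
F = 0.429 dyn = 4.290×10^-6 N; m₁ = 2.15×10^16 kg; r = 12500 mi = 2.012×10^7 m; G = 6.674×10^-11 N·m²/kg².
m₂ = 1210 kg

1210 kg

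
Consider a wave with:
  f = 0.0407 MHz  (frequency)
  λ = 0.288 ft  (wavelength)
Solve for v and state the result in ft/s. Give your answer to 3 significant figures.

v is given directly by: v = fλ.
f = 0.0407 MHz = 40700 Hz; λ = 0.288 ft = 0.08778 m.
v = 3573 m/s
3573 m/s × (1 ft/s / 0.3048 m/s) = 11722 ft/s

11700 ft/s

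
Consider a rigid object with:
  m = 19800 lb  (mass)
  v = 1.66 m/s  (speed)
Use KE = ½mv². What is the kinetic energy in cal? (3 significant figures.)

KE is given directly by: KE = ½mv².
m = 19800 lb = 8981 kg; v = 1.66 m/s.
KE = 12374 J
12374 J × (1 cal / 4.184 J) = 2958 cal

2960 cal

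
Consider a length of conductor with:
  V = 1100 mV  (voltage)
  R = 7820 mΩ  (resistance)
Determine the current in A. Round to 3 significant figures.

Rearranging V = I·R for I: I = V/R.
V = 1100 mV = 1.100 V; R = 7820 mΩ = 7.820 Ω.
I = 0.1407 A

0.141 A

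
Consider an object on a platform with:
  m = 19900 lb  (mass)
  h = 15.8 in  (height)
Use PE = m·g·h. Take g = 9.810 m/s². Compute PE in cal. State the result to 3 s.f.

8490 cal

Directly: PE = mgh.
m = 19900 lb = 9026 kg; h = 15.8 in = 0.4013 m; g = 9.810 m/s².
PE = 35537 J
35537 J × (1 cal / 4.184 J) = 8494 cal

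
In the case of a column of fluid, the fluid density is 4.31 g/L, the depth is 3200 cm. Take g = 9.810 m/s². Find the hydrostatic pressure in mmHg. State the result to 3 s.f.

10.1 mmHg

P is given directly by: P = ρgh.
ρ = 4.31 g/L = 4.310 kg/m³; h = 3200 cm = 32.00 m; g = 9.810 m/s².
P = 1353 Pa
1353 Pa × (1 mmHg / 133.3 Pa) = 10.15 mmHg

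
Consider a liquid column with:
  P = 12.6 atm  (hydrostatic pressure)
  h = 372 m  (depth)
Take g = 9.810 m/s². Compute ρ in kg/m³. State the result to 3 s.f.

Rearranging: ρ = P/(g·h).
P = 12.6 atm = 1.277×10^6 Pa; h = 372 m; g = 9.810 m/s².
ρ = 349.8 kg/m³

350 kg/m³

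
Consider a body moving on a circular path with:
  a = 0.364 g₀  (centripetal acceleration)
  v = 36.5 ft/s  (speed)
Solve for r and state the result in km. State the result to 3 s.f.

Solving a = v²/r for r: r = v²/a.
a = 0.364 g₀ = 3.570 m/s²; v = 36.5 ft/s = 11.13 m/s.
r = 34.67 m
34.67 m × (1 km / 1000 m) = 0.03467 km

0.0347 km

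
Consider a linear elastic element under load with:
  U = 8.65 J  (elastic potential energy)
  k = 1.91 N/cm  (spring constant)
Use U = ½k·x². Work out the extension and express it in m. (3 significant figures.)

0.301 m

Rearranging: x = √(2U/k).
U = 8.65 J; k = 1.91 N/cm = 191.0 N/m.
x = 0.3010 m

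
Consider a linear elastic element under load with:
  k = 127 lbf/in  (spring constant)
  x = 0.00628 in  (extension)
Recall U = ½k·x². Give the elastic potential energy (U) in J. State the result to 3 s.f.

2.83×10^-4 J

Directly: U = ½kx².
k = 127 lbf/in = 22241 N/m; x = 0.00628 in = 1.595×10^-4 m.
U = 2.830×10^-4 J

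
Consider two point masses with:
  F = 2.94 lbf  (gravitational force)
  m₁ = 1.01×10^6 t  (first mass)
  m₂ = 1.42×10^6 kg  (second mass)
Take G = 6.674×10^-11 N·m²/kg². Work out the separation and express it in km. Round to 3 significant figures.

0.0856 km

From Newton's law of gravitation: r = √(G·m₁m₂/F).
F = 2.94 lbf = 13.08 N; m₁ = 1.01×10^6 t = 1.010×10^9 kg; m₂ = 1.42×10^6 kg; G = 6.674×10^-11 N·m²/kg².
r = 85.55 m
85.55 m × (1 km / 1000 m) = 0.08555 km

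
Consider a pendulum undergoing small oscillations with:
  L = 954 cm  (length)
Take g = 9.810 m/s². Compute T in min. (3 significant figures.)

Directly: T = 2π√(L/g).
L = 954 cm = 9.540 m; g = 9.810 m/s².
T = 6.196 s
6.196 s × (1 min / 60.00 s) = 0.1033 min

0.103 min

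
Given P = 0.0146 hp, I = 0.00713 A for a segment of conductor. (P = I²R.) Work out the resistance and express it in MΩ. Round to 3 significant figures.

Rearranging: R = P/I².
P = 0.0146 hp = 10.89 W; I = 0.00713 A.
R = 2.142×10^5 Ω
2.142×10^5 Ω × (1 MΩ / 1.000×10^6 Ω) = 0.2142 MΩ

0.214 MΩ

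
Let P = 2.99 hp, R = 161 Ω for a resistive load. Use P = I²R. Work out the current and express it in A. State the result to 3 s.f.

3.72 A

Rearranging: I = √(P/R).
P = 2.99 hp = 2230 W; R = 161 Ω.
I = 3.721 A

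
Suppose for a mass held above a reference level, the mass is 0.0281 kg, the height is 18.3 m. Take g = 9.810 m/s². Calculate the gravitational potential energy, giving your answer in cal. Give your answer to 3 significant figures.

Directly: PE = mgh.
m = 0.0281 kg; h = 18.3 m; g = 9.810 m/s².
PE = 5.045 J
5.045 J × (1 cal / 4.184 J) = 1.206 cal

1.21 cal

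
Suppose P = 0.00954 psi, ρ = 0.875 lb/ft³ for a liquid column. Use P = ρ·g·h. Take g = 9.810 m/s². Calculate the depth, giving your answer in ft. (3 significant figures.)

Solving P = ρ·g·h for h: h = P/(ρ·g).
P = 0.00954 psi = 65.78 Pa; ρ = 0.875 lb/ft³ = 14.02 kg/m³; g = 9.810 m/s².
h = 0.4784 m
0.4784 m × (1 ft / 0.3048 m) = 1.569 ft

1.57 ft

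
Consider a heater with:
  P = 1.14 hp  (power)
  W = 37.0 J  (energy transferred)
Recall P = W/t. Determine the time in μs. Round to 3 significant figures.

43500 μs

Solving P = W/t for t: t = W/P.
P = 1.14 hp = 850.1 W; W = 37.0 J.
t = 0.04352 s
0.04352 s × (1 μs / 1.000×10^-6 s) = 43524 μs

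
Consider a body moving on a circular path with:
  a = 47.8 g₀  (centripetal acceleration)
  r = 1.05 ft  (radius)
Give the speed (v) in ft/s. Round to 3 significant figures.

Rearranging: v = √(a·r).
a = 47.8 g₀ = 468.8 m/s²; r = 1.05 ft = 0.3200 m.
v = 12.25 m/s
12.25 m/s × (1 ft/s / 0.3048 m/s) = 40.18 ft/s

40.2 ft/s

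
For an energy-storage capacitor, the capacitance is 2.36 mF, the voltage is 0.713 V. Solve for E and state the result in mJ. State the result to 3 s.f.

0.600 mJ

E is given directly by: E = ½CV².
C = 2.36 mF = 0.002360 F; V = 0.713 V.
E = 5.999×10^-4 J
5.999×10^-4 J × (1 mJ / 0.001000 J) = 0.5999 mJ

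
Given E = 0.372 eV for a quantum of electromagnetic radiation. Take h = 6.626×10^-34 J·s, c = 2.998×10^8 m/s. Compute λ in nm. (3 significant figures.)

Rearranging: λ = hc/E.
E = 0.372 eV = 5.960×10^-20 J; h = 6.626×10^-34 J·s; c = 2.998×10^8 m/s.
λ = 3.333×10^-6 m
3.333×10^-6 m × (1 nm / 1.000×10^-9 m) = 3333 nm

3330 nm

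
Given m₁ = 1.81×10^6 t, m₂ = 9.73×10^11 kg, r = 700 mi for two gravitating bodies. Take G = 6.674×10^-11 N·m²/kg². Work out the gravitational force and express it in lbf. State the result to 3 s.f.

From Newton's law of gravitation: F = Gm₁m₂/r².
m₁ = 1.81×10^6 t = 1.810×10^9 kg; m₂ = 9.73×10^11 kg; r = 700 mi = 1.127×10^6 m; G = 6.674×10^-11 N·m²/kg².
F = 0.09262 N
0.09262 N × (1 lbf / 4.448 N) = 0.02082 lbf

0.0208 lbf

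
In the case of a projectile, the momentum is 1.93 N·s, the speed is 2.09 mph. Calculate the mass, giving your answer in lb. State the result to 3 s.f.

Solving p = m·v for m: m = p/v.
p = 1.93 N·s = 1.930 kg·m/s; v = 2.09 mph = 0.9343 m/s.
m = 2.066 kg
2.066 kg × (1 lb / 0.4536 kg) = 4.554 lb

4.55 lb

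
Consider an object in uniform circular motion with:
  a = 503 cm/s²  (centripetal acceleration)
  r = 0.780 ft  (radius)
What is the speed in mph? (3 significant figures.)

2.45 mph

Solving a = v²/r for v: v = √(a·r).
a = 503 cm/s² = 5.030 m/s²; r = 0.780 ft = 0.2377 m.
v = 1.094 m/s
1.094 m/s × (1 mph / 0.4470 m/s) = 2.446 mph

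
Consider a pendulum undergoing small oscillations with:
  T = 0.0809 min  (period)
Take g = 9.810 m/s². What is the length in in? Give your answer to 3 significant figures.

231 in

Solving T = 2π√(L/g) for L: L = g·(T/2π)².
T = 0.0809 min = 4.854 s; g = 9.810 m/s².
L = 5.855 m
5.855 m × (1 in / 0.02540 m) = 230.5 in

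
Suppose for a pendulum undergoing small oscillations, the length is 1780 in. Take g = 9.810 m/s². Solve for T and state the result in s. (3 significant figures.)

T is given directly by: T = 2π√(L/g).
L = 1780 in = 45.21 m; g = 9.810 m/s².
T = 13.49 s

13.5 s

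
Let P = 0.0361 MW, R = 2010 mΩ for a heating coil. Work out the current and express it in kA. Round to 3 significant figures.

0.134 kA

Rearranging: I = √(P/R).
P = 0.0361 MW = 36100 W; R = 2010 mΩ = 2.010 Ω.
I = 134.0 A
134.0 A × (1 kA / 1000 A) = 0.1340 kA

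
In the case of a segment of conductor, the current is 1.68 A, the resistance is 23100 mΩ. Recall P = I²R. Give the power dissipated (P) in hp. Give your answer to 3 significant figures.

0.0874 hp

P is given directly by: P = I²R.
I = 1.68 A; R = 23100 mΩ = 23.10 Ω.
P = 65.20 W  (the unit combination reduces to kg·m²/s³ = W)
65.20 W × (1 hp / 745.7 W) = 0.08743 hp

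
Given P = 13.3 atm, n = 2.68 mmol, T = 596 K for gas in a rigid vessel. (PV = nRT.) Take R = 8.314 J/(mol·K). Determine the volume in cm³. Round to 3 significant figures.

Solving PV = nRT for V: V = nRT/P.
P = 13.3 atm = 1.348×10^6 Pa; n = 2.68 mmol = 0.002680 mol; T = 596 K; R = 8.314 J/(mol·K).
V = 9.854×10^-6 m³
9.854×10^-6 m³ × (1 cm³ / 1.000×10^-6 m³) = 9.854 cm³

9.85 cm³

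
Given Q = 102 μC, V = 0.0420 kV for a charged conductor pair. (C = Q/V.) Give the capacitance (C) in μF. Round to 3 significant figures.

Directly: C = Q/V.
Q = 102 μC = 1.020×10^-4 C; V = 0.0420 kV = 42.00 V.
C = 2.429×10^-6 F
2.429×10^-6 F × (1 μF / 1.000×10^-6 F) = 2.429 μF

2.43 μF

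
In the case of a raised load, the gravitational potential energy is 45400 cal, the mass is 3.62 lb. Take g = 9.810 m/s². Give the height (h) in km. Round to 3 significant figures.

11.8 km

Rearranging PE = m·g·h for h: h = PE/(m·g).
PE = 45400 cal = 1.900×10^5 J; m = 3.62 lb = 1.642 kg; g = 9.810 m/s².
h = 11792 m
11792 m × (1 km / 1000 m) = 11.79 km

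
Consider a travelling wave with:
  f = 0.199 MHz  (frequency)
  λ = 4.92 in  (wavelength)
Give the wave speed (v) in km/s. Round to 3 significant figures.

Directly: v = fλ.
f = 0.199 MHz = 1.990×10^5 Hz; λ = 4.92 in = 0.1250 m.
v = 24869 m/s
24869 m/s × (1 km/s / 1000 m/s) = 24.87 km/s

24.9 km/s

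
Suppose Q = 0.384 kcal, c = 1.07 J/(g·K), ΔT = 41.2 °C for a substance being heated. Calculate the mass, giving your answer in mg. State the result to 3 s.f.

Rearranging: m = Q/(c·ΔT).
Q = 0.384 kcal = 1607 J; c = 1.07 J/(g·K) = 1070 J/(kg·K); ΔT = 41.2 °C = 41.20 K.
m = 0.03645 kg
0.03645 kg × (1 mg / 1.000×10^-6 kg) = 36445 mg

36400 mg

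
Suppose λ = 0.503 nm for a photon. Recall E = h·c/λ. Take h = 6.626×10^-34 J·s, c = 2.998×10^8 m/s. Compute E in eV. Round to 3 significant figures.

2460 eV

Directly: E = hc/λ.
λ = 0.503 nm = 5.030×10^-10 m; h = 6.626×10^-34 J·s; c = 2.998×10^8 m/s.
E = 3.949×10^-16 J  (the unit combination reduces to kg·m²/s² = J)
3.949×10^-16 J × (1 eV / 1.602×10^-19 J) = 2465 eV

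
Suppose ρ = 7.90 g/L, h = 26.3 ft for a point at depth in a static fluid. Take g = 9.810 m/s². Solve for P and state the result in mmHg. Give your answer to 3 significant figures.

P is given directly by: P = ρgh.
ρ = 7.90 g/L = 7.900 kg/m³; h = 26.3 ft = 8.016 m; g = 9.810 m/s².
P = 621.3 Pa  (the unit combination reduces to kg/(m·s²) = Pa)
621.3 Pa × (1 mmHg / 133.3 Pa) = 4.660 mmHg

4.66 mmHg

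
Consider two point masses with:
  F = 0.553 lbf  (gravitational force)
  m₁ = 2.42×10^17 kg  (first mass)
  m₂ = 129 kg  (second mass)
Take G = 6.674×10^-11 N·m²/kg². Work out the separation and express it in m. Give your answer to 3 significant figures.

Solving F = G·m₁·m₂/r² for r: r = √(G·m₁m₂/F).
F = 0.553 lbf = 2.460 N; m₁ = 2.42×10^17 kg; m₂ = 129 kg; G = 6.674×10^-11 N·m²/kg².
r = 29103 m

29100 m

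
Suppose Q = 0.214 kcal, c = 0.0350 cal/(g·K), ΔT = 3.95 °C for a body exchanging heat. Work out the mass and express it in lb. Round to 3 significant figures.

Solving Q = m·c·ΔT for m: m = Q/(c·ΔT).
Q = 0.214 kcal = 895.4 J; c = 0.0350 cal/(g·K) = 146.4 J/(kg·K); ΔT = 3.95 °C = 3.950 K.
m = 1.548 kg
1.548 kg × (1 lb / 0.4536 kg) = 3.413 lb

3.41 lb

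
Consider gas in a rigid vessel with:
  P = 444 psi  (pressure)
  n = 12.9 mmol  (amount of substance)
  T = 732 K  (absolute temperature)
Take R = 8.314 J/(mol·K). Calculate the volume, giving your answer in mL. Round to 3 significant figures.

From the ideal-gas law: V = nRT/P.
P = 444 psi = 3.061×10^6 Pa; n = 12.9 mmol = 0.01290 mol; T = 732 K; R = 8.314 J/(mol·K).
V = 2.565×10^-5 m³
2.565×10^-5 m³ × (1 mL / 1.000×10^-6 m³) = 25.65 mL

25.6 mL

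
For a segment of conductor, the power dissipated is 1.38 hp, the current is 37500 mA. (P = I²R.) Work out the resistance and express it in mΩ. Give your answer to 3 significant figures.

732 mΩ

Solving P = I²R for R: R = P/I².
P = 1.38 hp = 1029 W; I = 37500 mA = 37.50 A.
R = 0.7318 Ω
0.7318 Ω × (1 mΩ / 0.001000 Ω) = 731.8 mΩ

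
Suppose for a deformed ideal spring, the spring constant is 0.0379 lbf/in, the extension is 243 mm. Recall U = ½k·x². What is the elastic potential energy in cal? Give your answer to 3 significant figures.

0.0468 cal

Directly: U = ½kx².
k = 0.0379 lbf/in = 6.637 N/m; x = 243 mm = 0.2430 m.
U = 0.1960 J  (the unit combination reduces to kg·m²/s² = J)
0.1960 J × (1 cal / 4.184 J) = 0.04684 cal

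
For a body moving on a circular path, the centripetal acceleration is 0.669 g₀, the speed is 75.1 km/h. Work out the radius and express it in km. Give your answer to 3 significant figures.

Rearranging: r = v²/a.
a = 0.669 g₀ = 6.561 m/s²; v = 75.1 km/h = 20.86 m/s.
r = 66.33 m
66.33 m × (1 km / 1000 m) = 0.06633 km

0.0663 km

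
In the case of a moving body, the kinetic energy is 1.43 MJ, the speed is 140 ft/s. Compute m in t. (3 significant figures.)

1.57 t

Rearranging KE = ½mv² for m: m = 2·KE/v².
KE = 1.43 MJ = 1.430×10^6 J; v = 140 ft/s = 42.67 m/s.
m = 1571 kg
1571 kg × (1 t / 1000 kg) = 1.571 t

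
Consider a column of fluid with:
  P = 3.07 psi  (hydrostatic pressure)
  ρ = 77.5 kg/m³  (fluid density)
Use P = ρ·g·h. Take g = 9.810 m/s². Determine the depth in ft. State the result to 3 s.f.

Rearranging P = ρ·g·h for h: h = P/(ρ·g).
P = 3.07 psi = 21167 Pa; ρ = 77.5 kg/m³; g = 9.810 m/s².
h = 27.84 m
27.84 m × (1 ft / 0.3048 m) = 91.34 ft

91.3 ft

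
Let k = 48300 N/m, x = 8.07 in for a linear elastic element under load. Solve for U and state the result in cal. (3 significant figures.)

243 cal

Directly: U = ½kx².
k = 48300 N/m; x = 8.07 in = 0.2050 m.
U = 1015 J
1015 J × (1 cal / 4.184 J) = 242.5 cal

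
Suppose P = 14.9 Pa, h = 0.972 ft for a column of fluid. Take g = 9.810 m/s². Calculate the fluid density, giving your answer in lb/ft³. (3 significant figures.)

0.320 lb/ft³

Rearranging: ρ = P/(g·h).
P = 14.9 Pa; h = 0.972 ft = 0.2963 m; g = 9.810 m/s².
ρ = 5.127 kg/m³
5.127 kg/m³ × (1 lb/ft³ / 16.02 kg/m³) = 0.3200 lb/ft³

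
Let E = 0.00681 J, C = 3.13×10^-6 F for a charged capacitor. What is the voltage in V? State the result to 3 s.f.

66.0 V

Rearranging: V = √(2E/C).
E = 0.00681 J; C = 3.13×10^-6 F.
V = 65.97 V  (the unit combination reduces to kg·m²/(A·s³) = V)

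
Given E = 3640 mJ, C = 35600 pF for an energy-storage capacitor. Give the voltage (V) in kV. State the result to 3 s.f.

Solving E = ½C·V² for V: V = √(2E/C).
E = 3640 mJ = 3.640 J; C = 35600 pF = 3.560×10^-8 F.
V = 14300 V
14300 V × (1 kV / 1000 V) = 14.30 kV

14.3 kV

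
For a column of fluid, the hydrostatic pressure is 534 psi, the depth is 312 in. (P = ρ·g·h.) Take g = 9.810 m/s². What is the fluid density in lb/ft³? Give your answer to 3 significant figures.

Rearranging: ρ = P/(g·h).
P = 534 psi = 3.682×10^6 Pa; h = 312 in = 7.925 m; g = 9.810 m/s².
ρ = 47359 kg/m³
47359 kg/m³ × (1 lb/ft³ / 16.02 kg/m³) = 2957 lb/ft³

2960 lb/ft³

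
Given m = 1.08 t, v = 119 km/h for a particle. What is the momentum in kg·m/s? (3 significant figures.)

p is given directly by: p = mv.
m = 1.08 t = 1080 kg; v = 119 km/h = 33.06 m/s.
p = 35700 kg·m/s

35700 kg·m/s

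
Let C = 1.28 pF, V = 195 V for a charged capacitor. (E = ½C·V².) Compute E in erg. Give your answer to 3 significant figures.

0.243 erg

E is given directly by: E = ½CV².
C = 1.28 pF = 1.280×10^-12 F; V = 195 V.
E = 2.434×10^-8 J
2.434×10^-8 J × (1 erg / 1.000×10^-7 J) = 0.2434 erg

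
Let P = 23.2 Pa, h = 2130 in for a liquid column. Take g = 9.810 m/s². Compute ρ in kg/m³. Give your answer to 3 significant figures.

0.0437 kg/m³

Rearranging P = ρ·g·h for ρ: ρ = P/(g·h).
P = 23.2 Pa; h = 2130 in = 54.10 m; g = 9.810 m/s².
ρ = 0.04371 kg/m³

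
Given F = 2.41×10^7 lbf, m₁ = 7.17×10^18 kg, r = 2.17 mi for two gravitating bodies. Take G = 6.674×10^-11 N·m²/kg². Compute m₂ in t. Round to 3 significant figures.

Rearranging F = G·m₁·m₂/r² for m₂: m₂ = F·r²/(G·m₁).
F = 2.41×10^7 lbf = 1.072×10^8 N; m₁ = 7.17×10^18 kg; r = 2.17 mi = 3492 m; G = 6.674×10^-11 N·m²/kg².
m₂ = 2.732×10^6 kg
2.732×10^6 kg × (1 t / 1000 kg) = 2732 t

2730 t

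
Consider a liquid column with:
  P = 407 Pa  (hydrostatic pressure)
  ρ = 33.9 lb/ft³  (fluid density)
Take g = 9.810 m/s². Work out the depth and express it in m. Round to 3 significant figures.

Rearranging: h = P/(ρ·g).
P = 407 Pa; ρ = 33.9 lb/ft³ = 543.0 kg/m³; g = 9.810 m/s².
h = 0.07640 m

0.0764 m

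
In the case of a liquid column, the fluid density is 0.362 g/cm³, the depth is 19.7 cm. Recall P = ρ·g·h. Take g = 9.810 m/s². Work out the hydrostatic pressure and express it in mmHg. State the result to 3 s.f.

Directly: P = ρgh.
ρ = 0.362 g/cm³ = 362.0 kg/m³; h = 19.7 cm = 0.1970 m; g = 9.810 m/s².
P = 699.6 Pa
699.6 Pa × (1 mmHg / 133.3 Pa) = 5.247 mmHg

5.25 mmHg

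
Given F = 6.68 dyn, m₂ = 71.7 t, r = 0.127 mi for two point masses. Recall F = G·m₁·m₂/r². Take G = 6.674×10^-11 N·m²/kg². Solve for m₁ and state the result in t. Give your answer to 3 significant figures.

583 t

From Newton's law of gravitation: m₁ = F·r²/(G·m₂).
F = 6.68 dyn = 6.680×10^-5 N; m₂ = 71.7 t = 71700 kg; r = 0.127 mi = 204.4 m; G = 6.674×10^-11 N·m²/kg².
m₁ = 5.831×10^5 kg
5.831×10^5 kg × (1 t / 1000 kg) = 583.1 t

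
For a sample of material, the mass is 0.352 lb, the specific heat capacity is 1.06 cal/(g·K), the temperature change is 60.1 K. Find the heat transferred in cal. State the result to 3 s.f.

Directly: Q = mcΔT.
m = 0.352 lb = 0.1597 kg; c = 1.06 cal/(g·K) = 4435 J/(kg·K); ΔT = 60.1 K.
Q = 42558 J
42558 J × (1 cal / 4.184 J) = 10172 cal

10200 cal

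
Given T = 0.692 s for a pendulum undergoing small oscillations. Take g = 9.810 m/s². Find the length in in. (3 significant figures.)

4.68 in

Rearranging: L = g·(T/2π)².
T = 0.692 s; g = 9.810 m/s².
L = 0.1190 m
0.1190 m × (1 in / 0.02540 m) = 4.685 in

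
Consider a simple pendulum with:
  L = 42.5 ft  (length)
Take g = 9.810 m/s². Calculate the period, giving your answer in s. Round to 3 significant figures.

7.22 s

T is given directly by: T = 2π√(L/g).
L = 42.5 ft = 12.95 m; g = 9.810 m/s².
T = 7.220 s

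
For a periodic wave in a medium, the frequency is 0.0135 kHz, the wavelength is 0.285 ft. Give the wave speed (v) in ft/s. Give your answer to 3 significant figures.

Directly: v = fλ.
f = 0.0135 kHz = 13.50 Hz; λ = 0.285 ft = 0.08687 m.
v = 1.173 m/s
1.173 m/s × (1 ft/s / 0.3048 m/s) = 3.847 ft/s

3.85 ft/s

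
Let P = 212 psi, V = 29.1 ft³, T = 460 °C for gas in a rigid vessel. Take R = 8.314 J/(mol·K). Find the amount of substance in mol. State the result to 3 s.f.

198 mol

From the ideal-gas law: n = PV/(RT).
P = 212 psi = 1.462×10^6 Pa; V = 29.1 ft³ = 0.8240 m³; T = 460 °C = 733.1 K; R = 8.314 J/(mol·K).
n = 197.6 mol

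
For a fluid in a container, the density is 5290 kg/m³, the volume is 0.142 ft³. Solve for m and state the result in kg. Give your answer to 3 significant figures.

21.3 kg

Rearranging: m = ρV.
ρ = 5290 kg/m³; V = 0.142 ft³ = 0.004021 m³.
m = 21.27 kg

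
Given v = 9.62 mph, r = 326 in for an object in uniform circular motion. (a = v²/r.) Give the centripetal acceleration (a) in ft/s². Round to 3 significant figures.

7.33 ft/s²

Directly: a = v²/r.
v = 9.62 mph = 4.301 m/s; r = 326 in = 8.280 m.
a = 2.234 m/s²
2.234 m/s² × (1 ft/s² / 0.3048 m/s²) = 7.328 ft/s²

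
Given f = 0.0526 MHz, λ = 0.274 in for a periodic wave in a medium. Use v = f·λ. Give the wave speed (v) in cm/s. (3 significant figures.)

v is given directly by: v = fλ.
f = 0.0526 MHz = 52600 Hz; λ = 0.274 in = 0.006960 m.
v = 366.1 m/s
366.1 m/s × (1 cm/s / 0.01000 m/s) = 36607 cm/s

36600 cm/s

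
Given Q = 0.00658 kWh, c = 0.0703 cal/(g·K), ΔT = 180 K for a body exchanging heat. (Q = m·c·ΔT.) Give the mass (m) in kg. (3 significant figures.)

0.447 kg

Solving Q = m·c·ΔT for m: m = Q/(c·ΔT).
Q = 0.00658 kWh = 23688 J; c = 0.0703 cal/(g·K) = 294.1 J/(kg·K); ΔT = 180 K.
m = 0.4474 kg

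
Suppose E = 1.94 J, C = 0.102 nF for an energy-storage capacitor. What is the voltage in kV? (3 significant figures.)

Rearranging E = ½C·V² for V: V = √(2E/C).
E = 1.94 J; C = 0.102 nF = 1.020×10^-10 F.
V = 1.950×10^5 V
1.950×10^5 V × (1 kV / 1000 V) = 195.0 kV

195 kV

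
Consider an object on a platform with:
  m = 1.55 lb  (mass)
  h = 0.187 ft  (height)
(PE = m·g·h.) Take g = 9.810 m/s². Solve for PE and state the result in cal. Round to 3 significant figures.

PE is given directly by: PE = mgh.
m = 1.55 lb = 0.7031 kg; h = 0.187 ft = 0.05700 m; g = 9.810 m/s².
PE = 0.3931 J
0.3931 J × (1 cal / 4.184 J) = 0.09396 cal

0.0940 cal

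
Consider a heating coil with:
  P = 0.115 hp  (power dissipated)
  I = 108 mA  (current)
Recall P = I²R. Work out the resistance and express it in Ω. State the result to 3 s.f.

7350 Ω

Rearranging P = I²R for R: R = P/I².
P = 0.115 hp = 85.76 W; I = 108 mA = 0.1080 A.
R = 7352 Ω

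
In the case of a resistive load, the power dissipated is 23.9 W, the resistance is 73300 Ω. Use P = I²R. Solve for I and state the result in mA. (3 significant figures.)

18.1 mA

Rearranging P = I²R for I: I = √(P/R).
P = 23.9 W; R = 73300 Ω.
I = 0.01806 A
0.01806 A × (1 mA / 0.001000 A) = 18.06 mA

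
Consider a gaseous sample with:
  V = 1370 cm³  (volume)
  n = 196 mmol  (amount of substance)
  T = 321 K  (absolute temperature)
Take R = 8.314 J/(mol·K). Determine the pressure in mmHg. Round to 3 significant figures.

2860 mmHg

Directly: P = nRT/V.
V = 1370 cm³ = 0.001370 m³; n = 196 mmol = 0.1960 mol; T = 321 K; R = 8.314 J/(mol·K).
P = 3.818×10^5 Pa
3.818×10^5 Pa × (1 mmHg / 133.3 Pa) = 2864 mmHg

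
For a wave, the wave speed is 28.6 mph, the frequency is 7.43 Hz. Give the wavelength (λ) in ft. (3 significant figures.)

5.65 ft

Rearranging v = f·λ for λ: λ = v/f.
v = 28.6 mph = 12.79 m/s; f = 7.43 Hz.
λ = 1.721 m
1.721 m × (1 ft / 0.3048 m) = 5.646 ft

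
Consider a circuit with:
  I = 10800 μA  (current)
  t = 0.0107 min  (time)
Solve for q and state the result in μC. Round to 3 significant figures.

Directly: q = It.
I = 10800 μA = 0.01080 A; t = 0.0107 min = 0.6420 s.
q = 0.006934 C
0.006934 C × (1 μC / 1.000×10^-6 C) = 6934 μC

6930 μC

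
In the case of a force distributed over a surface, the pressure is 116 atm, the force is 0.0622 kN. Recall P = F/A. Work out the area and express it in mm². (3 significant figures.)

Rearranging P = F/A for A: A = F/P.
P = 116 atm = 1.175×10^7 Pa; F = 0.0622 kN = 62.20 N.
A = 5.292×10^-6 m²
5.292×10^-6 m² × (1 mm² / 1.000×10^-6 m²) = 5.292 mm²

5.29 mm²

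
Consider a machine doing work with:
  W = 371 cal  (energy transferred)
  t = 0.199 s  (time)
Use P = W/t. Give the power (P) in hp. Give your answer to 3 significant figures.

Directly: P = W/t.
W = 371 cal = 1552 J; t = 0.199 s.
P = 7800 W
7800 W × (1 hp / 745.7 W) = 10.46 hp

10.5 hp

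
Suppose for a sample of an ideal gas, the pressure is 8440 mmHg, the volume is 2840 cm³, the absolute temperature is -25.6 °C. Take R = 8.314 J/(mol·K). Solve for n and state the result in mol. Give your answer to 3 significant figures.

1.55 mol

From the ideal-gas law: n = PV/(RT).
P = 8440 mmHg = 1.125×10^6 Pa; V = 2840 cm³ = 0.002840 m³; T = -25.6 °C = 247.5 K; R = 8.314 J/(mol·K).
n = 1.553 mol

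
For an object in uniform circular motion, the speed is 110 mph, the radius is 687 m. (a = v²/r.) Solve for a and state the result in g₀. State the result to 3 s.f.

a is given directly by: a = v²/r.
v = 110 mph = 49.17 m/s; r = 687 m.
a = 3.520 m/s²
3.520 m/s² × (1 g₀ / 9.807 m/s²) = 0.3589 g₀

0.359 g₀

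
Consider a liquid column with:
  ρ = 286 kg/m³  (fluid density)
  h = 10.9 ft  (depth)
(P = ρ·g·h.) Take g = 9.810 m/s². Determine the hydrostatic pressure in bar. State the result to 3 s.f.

Directly: P = ρgh.
ρ = 286 kg/m³; h = 10.9 ft = 3.322 m; g = 9.810 m/s².
P = 9321 Pa
9321 Pa × (1 bar / 1.000×10^5 Pa) = 0.09321 bar

0.0932 bar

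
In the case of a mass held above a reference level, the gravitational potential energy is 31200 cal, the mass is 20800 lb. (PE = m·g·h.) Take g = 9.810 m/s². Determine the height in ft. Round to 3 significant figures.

Rearranging PE = m·g·h for h: h = PE/(m·g).
PE = 31200 cal = 1.305×10^5 J; m = 20800 lb = 9435 kg; g = 9.810 m/s².
h = 1.410 m
1.410 m × (1 ft / 0.3048 m) = 4.627 ft

4.63 ft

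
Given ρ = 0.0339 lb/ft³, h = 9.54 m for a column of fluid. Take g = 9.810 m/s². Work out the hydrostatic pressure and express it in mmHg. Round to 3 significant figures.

Directly: P = ρgh.
ρ = 0.0339 lb/ft³ = 0.5430 kg/m³; h = 9.54 m; g = 9.810 m/s².
P = 50.82 Pa
50.82 Pa × (1 mmHg / 133.3 Pa) = 0.3812 mmHg

0.381 mmHg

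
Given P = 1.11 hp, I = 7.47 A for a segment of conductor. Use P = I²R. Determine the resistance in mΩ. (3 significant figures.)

Solving P = I²R for R: R = P/I².
P = 1.11 hp = 827.7 W; I = 7.47 A.
R = 14.83 Ω
14.83 Ω × (1 mΩ / 0.001000 Ω) = 14834 mΩ

14800 mΩ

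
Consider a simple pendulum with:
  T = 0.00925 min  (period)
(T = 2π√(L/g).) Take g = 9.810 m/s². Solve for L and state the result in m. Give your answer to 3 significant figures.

Rearranging: L = g·(T/2π)².
T = 0.00925 min = 0.5550 s; g = 9.810 m/s².
L = 0.07654 m

0.0765 m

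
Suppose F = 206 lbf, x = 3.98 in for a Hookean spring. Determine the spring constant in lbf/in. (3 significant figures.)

51.8 lbf/in

From Hooke's law: k = F/x.
F = 206 lbf = 916.3 N; x = 3.98 in = 0.1011 m.
k = 9064 N/m
9064 N/m × (1 lbf/in / 175.1 N/m) = 51.76 lbf/in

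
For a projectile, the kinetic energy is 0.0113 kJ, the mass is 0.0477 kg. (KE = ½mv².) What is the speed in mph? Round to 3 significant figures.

48.7 mph

Rearranging: v = √(2·KE/m).
KE = 0.0113 kJ = 11.30 J; m = 0.0477 kg.
v = 21.77 m/s
21.77 m/s × (1 mph / 0.4470 m/s) = 48.69 mph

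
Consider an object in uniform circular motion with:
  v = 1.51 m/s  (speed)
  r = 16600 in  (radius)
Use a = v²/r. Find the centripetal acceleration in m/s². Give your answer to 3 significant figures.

Directly: a = v²/r.
v = 1.51 m/s; r = 16600 in = 421.6 m.
a = 0.005408 m/s²

0.00541 m/s²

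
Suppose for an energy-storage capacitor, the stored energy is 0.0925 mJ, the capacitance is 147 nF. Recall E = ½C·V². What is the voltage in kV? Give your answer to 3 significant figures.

Solving E = ½C·V² for V: V = √(2E/C).
E = 0.0925 mJ = 9.250×10^-5 J; C = 147 nF = 1.470×10^-7 F.
V = 35.48 V
35.48 V × (1 kV / 1000 V) = 0.03548 kV

0.0355 kV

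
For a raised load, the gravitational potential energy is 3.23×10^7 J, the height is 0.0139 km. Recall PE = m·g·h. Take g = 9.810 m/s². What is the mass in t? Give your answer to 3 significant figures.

237 t

Solving PE = m·g·h for m: m = PE/(g·h).
PE = 3.23×10^7 J; h = 0.0139 km = 13.90 m; g = 9.810 m/s².
m = 2.369×10^5 kg
2.369×10^5 kg × (1 t / 1000 kg) = 236.9 t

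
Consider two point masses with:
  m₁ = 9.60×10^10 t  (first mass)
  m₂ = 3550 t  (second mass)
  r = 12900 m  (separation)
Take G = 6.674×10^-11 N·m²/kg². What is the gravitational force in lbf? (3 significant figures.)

30.7 lbf

Directly: F = Gm₁m₂/r².
m₁ = 9.60×10^10 t = 9.600×10^13 kg; m₂ = 3550 t = 3.550×10^6 kg; r = 12900 m; G = 6.674×10^-11 N·m²/kg².
F = 136.7 N
136.7 N × (1 lbf / 4.448 N) = 30.73 lbf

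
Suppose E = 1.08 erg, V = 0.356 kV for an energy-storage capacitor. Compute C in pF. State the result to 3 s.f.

Rearranging: C = 2E/V².
E = 1.08 erg = 1.080×10^-7 J; V = 0.356 kV = 356.0 V.
C = 1.704×10^-12 F
1.704×10^-12 F × (1 pF / 1.000×10^-12 F) = 1.704 pF

1.70 pF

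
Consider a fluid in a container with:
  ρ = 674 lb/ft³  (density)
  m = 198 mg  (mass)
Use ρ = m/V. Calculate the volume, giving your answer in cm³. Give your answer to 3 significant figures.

0.0183 cm³

Rearranging: V = m/ρ.
ρ = 674 lb/ft³ = 10796 kg/m³; m = 198 mg = 1.980×10^-4 kg.
V = 1.834×10^-8 m³
1.834×10^-8 m³ × (1 cm³ / 1.000×10^-6 m³) = 0.01834 cm³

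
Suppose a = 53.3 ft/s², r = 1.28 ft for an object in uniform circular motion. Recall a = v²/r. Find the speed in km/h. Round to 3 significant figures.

9.06 km/h

Rearranging a = v²/r for v: v = √(a·r).
a = 53.3 ft/s² = 16.25 m/s²; r = 1.28 ft = 0.3901 m.
v = 2.518 m/s
2.518 m/s × (1 km/h / 0.2778 m/s) = 9.063 km/h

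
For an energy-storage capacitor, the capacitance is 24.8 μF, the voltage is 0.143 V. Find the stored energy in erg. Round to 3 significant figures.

2.54 erg

E is given directly by: E = ½CV².
C = 24.8 μF = 2.480×10^-5 F; V = 0.143 V.
E = 2.536×10^-7 J
2.536×10^-7 J × (1 erg / 1.000×10^-7 J) = 2.536 erg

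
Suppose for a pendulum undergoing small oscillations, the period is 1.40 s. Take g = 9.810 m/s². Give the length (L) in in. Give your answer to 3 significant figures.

Solving T = 2π√(L/g) for L: L = g·(T/2π)².
T = 1.40 s; g = 9.810 m/s².
L = 0.4870 m
0.4870 m × (1 in / 0.02540 m) = 19.17 in

19.2 in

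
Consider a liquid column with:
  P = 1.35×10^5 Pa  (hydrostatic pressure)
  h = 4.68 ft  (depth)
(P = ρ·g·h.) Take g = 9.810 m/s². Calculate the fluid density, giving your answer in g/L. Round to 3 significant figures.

9650 g/L

Rearranging: ρ = P/(g·h).
P = 1.35×10^5 Pa; h = 4.68 ft = 1.426 m; g = 9.810 m/s².
ρ = 9647 kg/m³
Since 1 g/L = 1 kg/m³, 9647 g/L.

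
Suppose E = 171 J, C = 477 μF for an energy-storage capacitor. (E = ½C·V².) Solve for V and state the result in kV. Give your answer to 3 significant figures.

Rearranging: V = √(2E/C).
E = 171 J; C = 477 μF = 4.770×10^-4 F.
V = 846.7 V
846.7 V × (1 kV / 1000 V) = 0.8467 kV

0.847 kV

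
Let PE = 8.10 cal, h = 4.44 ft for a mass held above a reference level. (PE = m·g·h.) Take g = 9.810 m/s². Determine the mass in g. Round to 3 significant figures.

2550 g

Rearranging PE = m·g·h for m: m = PE/(g·h).
PE = 8.10 cal = 33.89 J; h = 4.44 ft = 1.353 m; g = 9.810 m/s².
m = 2.553 kg
2.553 kg × (1 g / 0.001000 kg) = 2553 g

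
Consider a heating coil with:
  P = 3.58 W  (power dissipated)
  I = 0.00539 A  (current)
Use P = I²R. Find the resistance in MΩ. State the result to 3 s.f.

0.123 MΩ

Rearranging P = I²R for R: R = P/I².
P = 3.58 W; I = 0.00539 A.
R = 1.232×10^5 Ω
1.232×10^5 Ω × (1 MΩ / 1.000×10^6 Ω) = 0.1232 MΩ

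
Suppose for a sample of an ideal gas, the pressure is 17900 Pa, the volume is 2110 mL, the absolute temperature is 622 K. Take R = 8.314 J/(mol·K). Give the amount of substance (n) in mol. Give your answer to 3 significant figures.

0.00730 mol

From the ideal-gas law: n = PV/(RT).
P = 17900 Pa; V = 2110 mL = 0.002110 m³; T = 622 K; R = 8.314 J/(mol·K).
n = 0.007304 mol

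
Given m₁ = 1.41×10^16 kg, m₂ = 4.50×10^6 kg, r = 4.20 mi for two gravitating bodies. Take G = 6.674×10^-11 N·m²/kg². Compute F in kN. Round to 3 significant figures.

From Newton's law of gravitation: F = Gm₁m₂/r².
m₁ = 1.41×10^16 kg; m₂ = 4.50×10^6 kg; r = 4.20 mi = 6759 m; G = 6.674×10^-11 N·m²/kg².
F = 92688 N
92688 N × (1 kN / 1000 N) = 92.69 kN

92.7 kN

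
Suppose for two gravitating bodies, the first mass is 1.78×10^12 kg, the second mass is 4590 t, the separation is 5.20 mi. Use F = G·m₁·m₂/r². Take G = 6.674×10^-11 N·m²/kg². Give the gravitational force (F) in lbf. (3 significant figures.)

1.75 lbf

F is given directly by: F = Gm₁m₂/r².
m₁ = 1.78×10^12 kg; m₂ = 4590 t = 4.590×10^6 kg; r = 5.20 mi = 8369 m; G = 6.674×10^-11 N·m²/kg².
F = 7.786 N
7.786 N × (1 lbf / 4.448 N) = 1.750 lbf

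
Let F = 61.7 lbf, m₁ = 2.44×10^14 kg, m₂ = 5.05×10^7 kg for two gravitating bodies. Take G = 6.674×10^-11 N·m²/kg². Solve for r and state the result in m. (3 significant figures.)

Rearranging F = G·m₁·m₂/r² for r: r = √(G·m₁m₂/F).
F = 61.7 lbf = 274.5 N; m₁ = 2.44×10^14 kg; m₂ = 5.05×10^7 kg; G = 6.674×10^-11 N·m²/kg².
r = 54739 m

54700 m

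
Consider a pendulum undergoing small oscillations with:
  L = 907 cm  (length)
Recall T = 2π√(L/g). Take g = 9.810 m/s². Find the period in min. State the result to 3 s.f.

0.101 min

Directly: T = 2π√(L/g).
L = 907 cm = 9.070 m; g = 9.810 m/s².
T = 6.042 s
6.042 s × (1 min / 60.00 s) = 0.1007 min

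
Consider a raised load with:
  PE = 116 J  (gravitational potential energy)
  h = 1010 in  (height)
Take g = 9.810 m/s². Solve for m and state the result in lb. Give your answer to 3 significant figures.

Solving PE = m·g·h for m: m = PE/(g·h).
PE = 116 J; h = 1010 in = 25.65 m; g = 9.810 m/s².
m = 0.4609 kg
0.4609 kg × (1 lb / 0.4536 kg) = 1.016 lb

1.02 lb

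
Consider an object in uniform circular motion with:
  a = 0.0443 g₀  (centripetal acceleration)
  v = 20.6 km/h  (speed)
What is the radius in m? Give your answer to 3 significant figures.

75.4 m

Rearranging: r = v²/a.
a = 0.0443 g₀ = 0.4344 m/s²; v = 20.6 km/h = 5.722 m/s.
r = 75.37 m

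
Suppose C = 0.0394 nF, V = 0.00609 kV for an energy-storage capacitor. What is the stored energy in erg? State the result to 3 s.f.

0.00731 erg

E is given directly by: E = ½CV².
C = 0.0394 nF = 3.940×10^-11 F; V = 0.00609 kV = 6.090 V.
E = 7.306×10^-10 J
7.306×10^-10 J × (1 erg / 1.000×10^-7 J) = 0.007306 erg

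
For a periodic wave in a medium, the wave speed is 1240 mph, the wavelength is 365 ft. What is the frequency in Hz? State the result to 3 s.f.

Solving v = f·λ for f: f = v/λ.
v = 1240 mph = 554.3 m/s; λ = 365 ft = 111.3 m.
f = 4.983 Hz

4.98 Hz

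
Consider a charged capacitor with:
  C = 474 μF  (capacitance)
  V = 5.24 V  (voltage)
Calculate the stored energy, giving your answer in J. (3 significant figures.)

E is given directly by: E = ½CV².
C = 474 μF = 4.740×10^-4 F; V = 5.24 V.
E = 0.006507 J  (the unit combination reduces to kg·m²/s² = J)

0.00651 J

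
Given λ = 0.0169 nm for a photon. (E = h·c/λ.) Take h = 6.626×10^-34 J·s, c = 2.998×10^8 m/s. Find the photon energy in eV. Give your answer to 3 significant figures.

73400 eV

Directly: E = hc/λ.
λ = 0.0169 nm = 1.690×10^-11 m; h = 6.626×10^-34 J·s; c = 2.998×10^8 m/s.
E = 1.175×10^-14 J  (the unit combination reduces to kg·m²/s² = J)
1.175×10^-14 J × (1 eV / 1.602×10^-19 J) = 73364 eV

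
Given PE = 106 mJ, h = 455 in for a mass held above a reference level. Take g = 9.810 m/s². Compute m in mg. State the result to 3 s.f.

935 mg

Rearranging PE = m·g·h for m: m = PE/(g·h).
PE = 106 mJ = 0.1060 J; h = 455 in = 11.56 m; g = 9.810 m/s².
m = 9.350×10^-4 kg
9.350×10^-4 kg × (1 mg / 1.000×10^-6 kg) = 935.0 mg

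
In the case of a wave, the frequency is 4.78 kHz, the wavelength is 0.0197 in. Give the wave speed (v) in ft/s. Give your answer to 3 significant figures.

v is given directly by: v = fλ.
f = 4.78 kHz = 4780 Hz; λ = 0.0197 in = 5.004×10^-4 m.
v = 2.392 m/s
2.392 m/s × (1 ft/s / 0.3048 m/s) = 7.847 ft/s

7.85 ft/s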